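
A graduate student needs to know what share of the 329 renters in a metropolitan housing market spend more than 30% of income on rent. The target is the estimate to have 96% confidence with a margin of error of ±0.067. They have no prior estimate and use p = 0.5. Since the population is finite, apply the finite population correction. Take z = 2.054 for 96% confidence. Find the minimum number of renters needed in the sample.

Unadjusted: n₀ = 2.054² × 0.50 × 0.50 / 0.067² ≈ 234.96, so n₀ = 235.
Finite population correction with N = 329: n = n₀ / (1 + (n₀−1)/N) = 235 / (1 + 234/329) = 235 / 1.7112 ≈ 137.33.
Rounding up, n = 138.

138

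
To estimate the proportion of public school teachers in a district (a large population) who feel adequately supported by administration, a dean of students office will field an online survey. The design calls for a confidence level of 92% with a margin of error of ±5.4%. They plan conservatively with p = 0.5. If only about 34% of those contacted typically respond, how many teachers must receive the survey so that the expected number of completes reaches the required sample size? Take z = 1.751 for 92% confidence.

Completed interviews needed: n₀ = 1.751² × 0.2500 / 0.054² ≈ 262.86 → 263.
At a 34% response rate, contacts needed = 263 / 0.34 ≈ 773.53 → 774.

774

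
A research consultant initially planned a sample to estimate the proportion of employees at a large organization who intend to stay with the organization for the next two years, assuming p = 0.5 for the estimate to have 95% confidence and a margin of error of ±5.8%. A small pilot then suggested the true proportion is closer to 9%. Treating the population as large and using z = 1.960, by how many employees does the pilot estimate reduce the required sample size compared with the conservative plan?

192

Conservative (p = 0.5): n = 1.960² × 0.25 / 0.058² ≈ 285.49 → 286.
Using p = 0.09: p(1−p) = 0.0819, so n = 1.960² × 0.0819 / 0.058² ≈ 93.53 → 94.
Reduction: 286 − 94 = 192.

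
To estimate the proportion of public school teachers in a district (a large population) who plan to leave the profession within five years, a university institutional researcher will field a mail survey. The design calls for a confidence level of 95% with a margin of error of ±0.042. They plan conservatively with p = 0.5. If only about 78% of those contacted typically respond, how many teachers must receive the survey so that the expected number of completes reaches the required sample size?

699

For 95% confidence, z = 1.960.
Completed interviews needed: n₀ = 1.960² × 0.2500 / 0.042² ≈ 544.44 → 545.
At a 78% response rate, contacts needed = 545 / 0.78 ≈ 698.72 → 699.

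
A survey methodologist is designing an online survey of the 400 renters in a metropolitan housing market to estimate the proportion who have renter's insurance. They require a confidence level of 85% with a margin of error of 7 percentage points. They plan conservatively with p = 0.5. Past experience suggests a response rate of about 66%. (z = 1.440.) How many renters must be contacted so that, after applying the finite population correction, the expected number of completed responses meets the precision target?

Completed interviews needed (unadjusted): n₀ = 1.440² × 0.2500 / 0.070² ≈ 105.80 → 106.
FPC for N = 400: n = 106 / (1 + 105/400) = 106 / 1.2625 ≈ 83.96 → 84.
At a 66% response rate, contacts needed = 84 / 0.66 ≈ 127.27 → 128.

128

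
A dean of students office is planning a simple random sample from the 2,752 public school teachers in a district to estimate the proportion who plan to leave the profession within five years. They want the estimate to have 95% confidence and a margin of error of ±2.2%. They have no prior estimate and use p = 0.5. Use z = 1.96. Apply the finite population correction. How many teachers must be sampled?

Unadjusted: n₀ = 1.96² × 0.50 × 0.50 / 0.022² ≈ 1984.30, so n₀ = 1985.
Finite population correction with N = 2,752: n = n₀ / (1 + (n₀−1)/N) = 1985 / (1 + 1984/2752) = 1985 / 1.7209 ≈ 1153.45.
Rounding up, n = 1154.

1154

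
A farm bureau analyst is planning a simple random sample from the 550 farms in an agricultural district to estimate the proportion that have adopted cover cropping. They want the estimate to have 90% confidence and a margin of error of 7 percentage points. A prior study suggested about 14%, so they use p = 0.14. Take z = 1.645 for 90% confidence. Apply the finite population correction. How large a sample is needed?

60

Unadjusted: n₀ = 1.645² × 0.14 × 0.86 / 0.070² ≈ 66.49, so n₀ = 67.
Finite population correction with N = 550: n = n₀ / (1 + (n₀−1)/N) = 67 / (1 + 66/550) = 67 / 1.1200 ≈ 59.82.
Rounding up, n = 60.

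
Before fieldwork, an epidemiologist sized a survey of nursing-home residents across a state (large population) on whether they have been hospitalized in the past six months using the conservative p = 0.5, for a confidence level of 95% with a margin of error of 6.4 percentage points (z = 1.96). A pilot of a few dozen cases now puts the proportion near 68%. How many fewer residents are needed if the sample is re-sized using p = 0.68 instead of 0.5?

30

Conservative (p = 0.5): n = 1.96² × 0.25 / 0.064² ≈ 234.47 → 235.
Using p = 0.68: p(1−p) = 0.2176, so n = 1.96² × 0.2176 / 0.064² ≈ 204.08 → 205.
Reduction: 235 − 205 = 30.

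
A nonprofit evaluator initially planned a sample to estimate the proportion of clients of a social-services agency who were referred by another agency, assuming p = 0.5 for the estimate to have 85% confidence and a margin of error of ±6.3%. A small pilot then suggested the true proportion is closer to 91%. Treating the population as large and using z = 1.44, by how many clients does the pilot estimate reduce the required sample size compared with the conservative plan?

88

Conservative (p = 0.5): n = 1.44² × 0.25 / 0.063² ≈ 130.61 → 131.
Using p = 0.91: p(1−p) = 0.0819, so n = 1.44² × 0.0819 / 0.063² ≈ 42.79 → 43.
Reduction: 131 − 43 = 88.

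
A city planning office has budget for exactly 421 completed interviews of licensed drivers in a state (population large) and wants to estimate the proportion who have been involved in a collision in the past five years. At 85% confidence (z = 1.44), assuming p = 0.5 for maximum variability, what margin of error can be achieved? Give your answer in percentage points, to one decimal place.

SE(p̂) = √[p(1−p)/n] = √[0.2500/421] = 0.02437.
E = z × SE = 1.44 × 0.02437 = 0.03509, or 3.5 percentage points.

3.5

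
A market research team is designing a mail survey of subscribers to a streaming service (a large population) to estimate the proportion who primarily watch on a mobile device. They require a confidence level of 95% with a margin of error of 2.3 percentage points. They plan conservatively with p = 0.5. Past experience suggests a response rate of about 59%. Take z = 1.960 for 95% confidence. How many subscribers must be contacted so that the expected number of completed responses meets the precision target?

Completed interviews needed: n₀ = 1.960² × 0.2500 / 0.023² ≈ 1815.50 → 1816.
At a 59% response rate, contacts needed = 1816 / 0.59 ≈ 3077.97 → 3078.

3078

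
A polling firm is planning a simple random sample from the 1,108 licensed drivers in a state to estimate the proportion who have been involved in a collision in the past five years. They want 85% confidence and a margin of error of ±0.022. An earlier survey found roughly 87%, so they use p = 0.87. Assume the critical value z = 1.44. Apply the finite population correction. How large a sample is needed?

Unadjusted: n₀ = 1.44² × 0.87 × 0.13 / 0.022² ≈ 484.55, so n₀ = 485.
Finite population correction with N = 1,108: n = n₀ / (1 + (n₀−1)/N) = 485 / (1 + 484/1108) = 485 / 1.4368 ≈ 337.55.
Rounding up, n = 338.

338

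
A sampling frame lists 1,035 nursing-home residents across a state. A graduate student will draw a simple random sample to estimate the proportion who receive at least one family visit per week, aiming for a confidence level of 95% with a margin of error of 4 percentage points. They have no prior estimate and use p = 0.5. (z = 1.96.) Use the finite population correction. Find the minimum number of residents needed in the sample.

Unadjusted: n₀ = 1.96² × 0.50 × 0.50 / 0.040² ≈ 600.25, so n₀ = 601.
Finite population correction with N = 1,035: n = n₀ / (1 + (n₀−1)/N) = 601 / (1 + 600/1035) = 601 / 1.5797 ≈ 380.45.
Rounding up, n = 381.

381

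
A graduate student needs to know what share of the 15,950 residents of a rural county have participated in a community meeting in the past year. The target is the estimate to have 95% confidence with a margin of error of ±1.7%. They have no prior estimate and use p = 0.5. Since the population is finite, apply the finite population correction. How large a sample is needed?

2751

For 95% confidence, z = 1.96.
Unadjusted: n₀ = 1.96² × 0.50 × 0.50 / 0.017² ≈ 3323.18, so n₀ = 3324.
Finite population correction with N = 15,950: n = n₀ / (1 + (n₀−1)/N) = 3324 / (1 + 3323/15950) = 3324 / 1.2083 ≈ 2750.88.
Rounding up, n = 2751.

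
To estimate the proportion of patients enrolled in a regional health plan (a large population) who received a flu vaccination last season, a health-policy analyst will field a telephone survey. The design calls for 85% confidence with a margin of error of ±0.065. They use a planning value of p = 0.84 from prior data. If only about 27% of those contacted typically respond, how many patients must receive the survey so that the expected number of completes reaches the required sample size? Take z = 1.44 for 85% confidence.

Completed interviews needed: n₀ = 1.44² × 0.1344 / 0.065² ≈ 65.96 → 66.
At a 27% response rate, contacts needed = 66 / 0.27 ≈ 244.44 → 245.

245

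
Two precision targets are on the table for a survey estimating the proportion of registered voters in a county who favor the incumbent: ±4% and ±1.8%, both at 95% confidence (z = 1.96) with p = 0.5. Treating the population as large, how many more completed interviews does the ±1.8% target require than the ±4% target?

2364

At ±4%: n = 1.96² × 0.2500 / 0.040² ≈ 600.25 → 601.
At ±1.8%: n = 1.96² × 0.2500 / 0.018² ≈ 2964.20 → 2965.
Additional respondents: 2965 − 601 = 2364.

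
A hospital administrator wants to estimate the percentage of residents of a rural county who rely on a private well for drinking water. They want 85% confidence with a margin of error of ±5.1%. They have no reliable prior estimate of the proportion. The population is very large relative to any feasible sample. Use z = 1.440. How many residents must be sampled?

200

With no prior estimate, use p = 0.5, giving p(1−p) = 0.25.
n = z²·p(1−p)/E² = 1.440² × 0.2500 / 0.051² = 2.0736 × 0.2500 / 0.002601 ≈ 199.31.
Rounding up gives n = 200.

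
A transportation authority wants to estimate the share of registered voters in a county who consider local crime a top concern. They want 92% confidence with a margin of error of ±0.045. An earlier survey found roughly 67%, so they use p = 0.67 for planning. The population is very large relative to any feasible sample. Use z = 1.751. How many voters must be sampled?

335

With p = 0.67, p(1−p) = 0.2211.
n = z²·p(1−p)/E² = 1.751² × 0.2211 / 0.045² = 3.0660 × 0.2211 / 0.002025 ≈ 334.76.
Rounding up gives n = 335.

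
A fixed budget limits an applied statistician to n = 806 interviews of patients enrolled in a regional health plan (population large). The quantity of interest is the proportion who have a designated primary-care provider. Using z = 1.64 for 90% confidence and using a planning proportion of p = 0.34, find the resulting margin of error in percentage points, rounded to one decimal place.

SE(p̂) = √[p(1−p)/n] = √[0.2244/806] = 0.01669.
E = z × SE = 1.64 × 0.01669 = 0.02736, or 2.7 percentage points.

2.7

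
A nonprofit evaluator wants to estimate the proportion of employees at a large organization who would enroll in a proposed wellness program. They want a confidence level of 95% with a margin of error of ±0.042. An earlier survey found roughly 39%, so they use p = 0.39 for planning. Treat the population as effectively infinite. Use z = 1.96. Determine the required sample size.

With p = 0.39, p(1−p) = 0.2379.
n = z²·p(1−p)/E² = 1.96² × 0.2379 / 0.042² = 3.8416 × 0.2379 / 0.001764 ≈ 518.09.
Rounding up gives n = 519.

519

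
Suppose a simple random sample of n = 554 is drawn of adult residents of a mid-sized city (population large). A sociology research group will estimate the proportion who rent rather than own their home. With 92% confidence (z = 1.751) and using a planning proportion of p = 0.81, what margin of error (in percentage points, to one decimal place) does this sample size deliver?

2.9

SE(p̂) = √[p(1−p)/n] = √[0.1539/554] = 0.01667.
E = z × SE = 1.751 × 0.01667 = 0.02918, or 2.9 percentage points.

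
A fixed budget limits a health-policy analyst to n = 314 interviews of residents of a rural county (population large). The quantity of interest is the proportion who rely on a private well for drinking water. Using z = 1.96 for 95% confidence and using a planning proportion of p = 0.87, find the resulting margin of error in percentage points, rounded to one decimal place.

3.7

SE(p̂) = √[p(1−p)/n] = √[0.1131/314] = 0.01898.
E = z × SE = 1.96 × 0.01898 = 0.03720, or 3.7 percentage points.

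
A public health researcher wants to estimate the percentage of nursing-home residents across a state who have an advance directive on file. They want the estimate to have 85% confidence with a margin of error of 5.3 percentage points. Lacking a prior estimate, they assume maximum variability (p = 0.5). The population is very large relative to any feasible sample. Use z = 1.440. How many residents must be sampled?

185

With p = 0.5, p(1−p) = 0.25.
n = z²·p(1−p)/E² = 1.440² × 0.2500 / 0.053² = 2.0736 × 0.2500 / 0.002809 ≈ 184.55.
Rounding up gives n = 185.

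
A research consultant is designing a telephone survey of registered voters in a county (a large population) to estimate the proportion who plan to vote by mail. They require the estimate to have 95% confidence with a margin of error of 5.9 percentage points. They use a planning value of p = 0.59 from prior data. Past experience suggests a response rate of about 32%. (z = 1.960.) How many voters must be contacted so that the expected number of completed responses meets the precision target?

Completed interviews needed: n₀ = 1.960² × 0.2419 / 0.059² ≈ 266.96 → 267.
At a 32% response rate, contacts needed = 267 / 0.32 ≈ 834.38 → 835.

835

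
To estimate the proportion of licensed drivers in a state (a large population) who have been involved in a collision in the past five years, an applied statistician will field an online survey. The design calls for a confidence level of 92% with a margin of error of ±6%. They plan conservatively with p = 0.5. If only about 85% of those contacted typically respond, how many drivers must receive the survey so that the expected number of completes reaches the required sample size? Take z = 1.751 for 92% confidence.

Completed interviews needed: n₀ = 1.751² × 0.2500 / 0.060² ≈ 212.92 → 213.
At an 85% response rate, contacts needed = 213 / 0.85 ≈ 250.59 → 251.

251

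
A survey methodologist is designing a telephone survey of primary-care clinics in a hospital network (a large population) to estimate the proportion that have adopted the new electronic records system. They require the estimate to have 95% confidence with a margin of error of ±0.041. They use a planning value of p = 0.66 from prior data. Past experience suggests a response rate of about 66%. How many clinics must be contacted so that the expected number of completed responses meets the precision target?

For 95% confidence, z = 1.960.
Completed interviews needed: n₀ = 1.960² × 0.2244 / 0.041² ≈ 512.82 → 513.
At a 66% response rate, contacts needed = 513 / 0.66 ≈ 777.27 → 778.

778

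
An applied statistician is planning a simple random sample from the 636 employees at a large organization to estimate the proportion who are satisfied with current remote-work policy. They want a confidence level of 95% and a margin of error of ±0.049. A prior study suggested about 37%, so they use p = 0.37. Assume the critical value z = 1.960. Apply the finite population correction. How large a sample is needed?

Unadjusted: n₀ = 1.960² × 0.37 × 0.63 / 0.049² ≈ 372.96, so n₀ = 373.
Finite population correction with N = 636: n = n₀ / (1 + (n₀−1)/N) = 373 / (1 + 372/636) = 373 / 1.5849 ≈ 235.35.
Rounding up, n = 236.

236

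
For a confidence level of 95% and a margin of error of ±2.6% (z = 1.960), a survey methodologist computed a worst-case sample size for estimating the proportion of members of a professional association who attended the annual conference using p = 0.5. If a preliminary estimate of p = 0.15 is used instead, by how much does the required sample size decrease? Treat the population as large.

Conservative (p = 0.5): n = 1.960² × 0.25 / 0.026² ≈ 1420.71 → 1421.
Using p = 0.15: p(1−p) = 0.1275, so n = 1.960² × 0.1275 / 0.026² ≈ 724.56 → 725.
Reduction: 1421 − 725 = 696.

696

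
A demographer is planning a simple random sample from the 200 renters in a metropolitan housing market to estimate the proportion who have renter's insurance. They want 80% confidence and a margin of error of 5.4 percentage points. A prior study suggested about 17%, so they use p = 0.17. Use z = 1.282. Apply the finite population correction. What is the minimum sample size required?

Unadjusted: n₀ = 1.282² × 0.17 × 0.83 / 0.054² ≈ 79.53, so n₀ = 80.
Finite population correction with N = 200: n = n₀ / (1 + (n₀−1)/N) = 80 / (1 + 79/200) = 80 / 1.3950 ≈ 57.35.
Rounding up, n = 58.

58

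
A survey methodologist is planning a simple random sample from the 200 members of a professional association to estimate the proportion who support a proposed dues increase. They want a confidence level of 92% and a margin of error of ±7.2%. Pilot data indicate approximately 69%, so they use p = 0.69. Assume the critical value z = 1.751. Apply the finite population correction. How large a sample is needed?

Unadjusted: n₀ = 1.751² × 0.69 × 0.31 / 0.072² ≈ 126.51, so n₀ = 127.
Finite population correction with N = 200: n = n₀ / (1 + (n₀−1)/N) = 127 / (1 + 126/200) = 127 / 1.6300 ≈ 77.91.
Rounding up, n = 78.

78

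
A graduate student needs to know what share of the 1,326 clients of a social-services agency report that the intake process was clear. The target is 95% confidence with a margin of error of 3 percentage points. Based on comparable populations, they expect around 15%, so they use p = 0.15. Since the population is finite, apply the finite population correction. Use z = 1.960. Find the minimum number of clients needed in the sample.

387

Unadjusted: n₀ = 1.960² × 0.15 × 0.85 / 0.030² ≈ 544.23, so n₀ = 545.
Finite population correction with N = 1,326: n = n₀ / (1 + (n₀−1)/N) = 545 / (1 + 544/1326) = 545 / 1.4103 ≈ 386.45.
Rounding up, n = 387.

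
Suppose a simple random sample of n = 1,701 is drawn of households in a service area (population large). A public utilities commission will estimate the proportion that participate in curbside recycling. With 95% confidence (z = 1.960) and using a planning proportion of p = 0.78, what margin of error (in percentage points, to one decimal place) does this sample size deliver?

2.0

SE(p̂) = √[p(1−p)/n] = √[0.1716/1701] = 0.01004.
E = z × SE = 1.960 × 0.01004 = 0.01969, or 2.0 percentage points.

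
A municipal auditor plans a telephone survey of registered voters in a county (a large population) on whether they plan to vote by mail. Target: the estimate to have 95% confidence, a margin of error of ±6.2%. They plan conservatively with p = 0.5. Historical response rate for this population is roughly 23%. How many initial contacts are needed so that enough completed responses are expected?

1087

For 95% confidence, z = 1.960.
Completed interviews needed: n₀ = 1.960² × 0.2500 / 0.062² ≈ 249.84 → 250.
At a 23% response rate, contacts needed = 250 / 0.23 ≈ 1086.96 → 1087.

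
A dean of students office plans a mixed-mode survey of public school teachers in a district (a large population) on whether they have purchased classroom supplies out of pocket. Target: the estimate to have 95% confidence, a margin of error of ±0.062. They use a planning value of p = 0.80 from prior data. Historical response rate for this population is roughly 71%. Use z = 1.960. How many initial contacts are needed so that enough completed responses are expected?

Completed interviews needed: n₀ = 1.960² × 0.1600 / 0.062² ≈ 159.90 → 160.
At a 71% response rate, contacts needed = 160 / 0.71 ≈ 225.35 → 226.

226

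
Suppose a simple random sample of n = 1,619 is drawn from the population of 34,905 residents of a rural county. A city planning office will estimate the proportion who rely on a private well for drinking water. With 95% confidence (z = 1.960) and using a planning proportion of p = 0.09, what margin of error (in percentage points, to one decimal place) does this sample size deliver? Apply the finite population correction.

Finite-population factor: (N−n)/(N−1) = (34905−1619)/(34905−1) = 0.9536.
SE(p̂) = √[p(1−p)/n · (N−n)/(N−1)] = √[0.0819/1619 × 0.9536] = 0.00695.
E = z × SE = 1.960 × 0.00695 = 0.01361 ≈ 1.4 percentage points.

1.4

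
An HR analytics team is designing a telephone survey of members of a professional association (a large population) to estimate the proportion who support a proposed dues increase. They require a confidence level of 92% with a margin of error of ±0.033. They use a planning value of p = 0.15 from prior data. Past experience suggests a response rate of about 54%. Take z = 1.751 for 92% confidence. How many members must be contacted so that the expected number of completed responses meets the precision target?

Completed interviews needed: n₀ = 1.751² × 0.1275 / 0.033² ≈ 358.97 → 359.
At a 54% response rate, contacts needed = 359 / 0.54 ≈ 664.81 → 665.

665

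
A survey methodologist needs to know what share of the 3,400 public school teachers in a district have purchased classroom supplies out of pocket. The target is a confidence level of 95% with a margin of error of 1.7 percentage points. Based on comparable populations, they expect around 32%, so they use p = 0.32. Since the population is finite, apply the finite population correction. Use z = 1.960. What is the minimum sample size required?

Unadjusted: n₀ = 1.960² × 0.32 × 0.68 / 0.017² ≈ 2892.50, so n₀ = 2893.
Finite population correction with N = 3,400: n = n₀ / (1 + (n₀−1)/N) = 2893 / (1 + 2892/3400) = 2893 / 1.8506 ≈ 1563.29.
Rounding up, n = 1564.

1564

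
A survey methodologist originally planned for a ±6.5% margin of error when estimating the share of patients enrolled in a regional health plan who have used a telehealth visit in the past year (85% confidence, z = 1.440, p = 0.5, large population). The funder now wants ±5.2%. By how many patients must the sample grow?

69

At ±6.5%: n = 1.440² × 0.2500 / 0.065² ≈ 122.70 → 123.
At ±5.2%: n = 1.440² × 0.2500 / 0.052² ≈ 191.72 → 192.
Additional respondents: 192 − 123 = 69.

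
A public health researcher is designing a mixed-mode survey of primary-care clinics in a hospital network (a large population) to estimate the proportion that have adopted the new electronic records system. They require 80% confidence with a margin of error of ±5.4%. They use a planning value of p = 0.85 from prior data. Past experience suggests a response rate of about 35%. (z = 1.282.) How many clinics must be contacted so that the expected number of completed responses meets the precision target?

Completed interviews needed: n₀ = 1.282² × 0.1275 / 0.054² ≈ 71.86 → 72.
At a 35% response rate, contacts needed = 72 / 0.35 ≈ 205.71 → 206.

206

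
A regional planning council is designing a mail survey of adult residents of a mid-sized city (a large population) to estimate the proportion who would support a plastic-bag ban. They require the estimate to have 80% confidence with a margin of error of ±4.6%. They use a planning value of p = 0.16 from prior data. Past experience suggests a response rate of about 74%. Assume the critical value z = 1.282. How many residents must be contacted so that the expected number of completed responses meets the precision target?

142

Completed interviews needed: n₀ = 1.282² × 0.1344 / 0.046² ≈ 104.39 → 105.
At a 74% response rate, contacts needed = 105 / 0.74 ≈ 141.89 → 142.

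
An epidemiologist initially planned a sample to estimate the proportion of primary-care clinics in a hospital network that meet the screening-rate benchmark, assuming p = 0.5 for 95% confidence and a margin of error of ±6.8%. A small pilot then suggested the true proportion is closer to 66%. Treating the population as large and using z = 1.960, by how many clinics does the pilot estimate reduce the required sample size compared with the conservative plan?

Conservative (p = 0.5): n = 1.960² × 0.25 / 0.068² ≈ 207.70 → 208.
Using p = 0.66: p(1−p) = 0.2244, so n = 1.960² × 0.2244 / 0.068² ≈ 186.43 → 187.
Reduction: 208 − 187 = 21.

21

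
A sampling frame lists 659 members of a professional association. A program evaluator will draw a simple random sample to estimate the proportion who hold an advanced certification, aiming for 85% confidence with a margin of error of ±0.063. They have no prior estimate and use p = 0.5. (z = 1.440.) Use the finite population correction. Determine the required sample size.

110

Unadjusted: n₀ = 1.440² × 0.50 × 0.50 / 0.063² ≈ 130.61, so n₀ = 131.
Finite population correction with N = 659: n = n₀ / (1 + (n₀−1)/N) = 131 / (1 + 130/659) = 131 / 1.1973 ≈ 109.42.
Rounding up, n = 110.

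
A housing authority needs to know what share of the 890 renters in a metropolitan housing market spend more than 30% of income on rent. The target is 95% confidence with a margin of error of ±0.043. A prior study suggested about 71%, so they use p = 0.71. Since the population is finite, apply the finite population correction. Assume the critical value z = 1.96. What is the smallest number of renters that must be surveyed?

Unadjusted: n₀ = 1.96² × 0.71 × 0.29 / 0.043² ≈ 427.79, so n₀ = 428.
Finite population correction with N = 890: n = n₀ / (1 + (n₀−1)/N) = 428 / (1 + 427/890) = 428 / 1.4798 ≈ 289.23.
Rounding up, n = 290.

290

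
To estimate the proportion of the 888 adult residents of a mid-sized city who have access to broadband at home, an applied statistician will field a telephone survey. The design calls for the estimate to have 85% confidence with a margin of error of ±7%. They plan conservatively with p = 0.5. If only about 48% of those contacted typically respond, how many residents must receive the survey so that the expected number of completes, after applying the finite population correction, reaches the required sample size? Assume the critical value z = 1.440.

Completed interviews needed (unadjusted): n₀ = 1.440² × 0.2500 / 0.070² ≈ 105.80 → 106.
FPC for N = 888: n = 106 / (1 + 105/888) = 106 / 1.1182 ≈ 94.79 → 95.
At a 48% response rate, contacts needed = 95 / 0.48 ≈ 197.92 → 198.

198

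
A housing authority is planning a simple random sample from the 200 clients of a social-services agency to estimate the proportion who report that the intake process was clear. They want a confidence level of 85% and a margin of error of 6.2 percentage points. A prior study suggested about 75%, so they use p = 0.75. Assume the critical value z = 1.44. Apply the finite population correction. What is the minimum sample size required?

Unadjusted: n₀ = 1.44² × 0.75 × 0.25 / 0.062² ≈ 101.14, so n₀ = 102.
Finite population correction with N = 200: n = n₀ / (1 + (n₀−1)/N) = 102 / (1 + 101/200) = 102 / 1.5050 ≈ 67.77.
Rounding up, n = 68.

68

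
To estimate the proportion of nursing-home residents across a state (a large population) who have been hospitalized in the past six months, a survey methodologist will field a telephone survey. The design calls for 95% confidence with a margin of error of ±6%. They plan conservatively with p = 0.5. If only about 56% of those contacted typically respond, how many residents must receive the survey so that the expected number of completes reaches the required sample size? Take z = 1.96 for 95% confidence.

Completed interviews needed: n₀ = 1.96² × 0.2500 / 0.060² ≈ 266.78 → 267.
At a 56% response rate, contacts needed = 267 / 0.56 ≈ 476.79 → 477.

477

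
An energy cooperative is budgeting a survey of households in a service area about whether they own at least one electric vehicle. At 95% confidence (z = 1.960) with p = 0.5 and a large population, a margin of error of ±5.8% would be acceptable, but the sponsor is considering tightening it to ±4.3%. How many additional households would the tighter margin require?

234

At ±5.8%: n = 1.960² × 0.2500 / 0.058² ≈ 285.49 → 286.
At ±4.3%: n = 1.960² × 0.2500 / 0.043² ≈ 519.42 → 520.
Additional respondents: 520 − 286 = 234.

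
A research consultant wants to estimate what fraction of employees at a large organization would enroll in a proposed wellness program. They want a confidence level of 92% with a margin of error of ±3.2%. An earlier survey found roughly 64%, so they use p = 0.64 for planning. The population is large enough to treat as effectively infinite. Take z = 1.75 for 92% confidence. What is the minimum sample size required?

690

With p = 0.64, p(1−p) = 0.2304.
n = z²·p(1−p)/E² = 1.75² × 0.2304 / 0.032² = 3.0625 × 0.2304 / 0.001024 ≈ 689.06.
Rounding up gives n = 690.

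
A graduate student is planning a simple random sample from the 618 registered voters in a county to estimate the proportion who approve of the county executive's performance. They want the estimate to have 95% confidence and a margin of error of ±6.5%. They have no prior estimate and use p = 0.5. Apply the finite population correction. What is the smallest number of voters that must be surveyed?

167

For 95% confidence, z = 1.960.
Unadjusted: n₀ = 1.960² × 0.50 × 0.50 / 0.065² ≈ 227.31, so n₀ = 228.
Finite population correction with N = 618: n = n₀ / (1 + (n₀−1)/N) = 228 / (1 + 227/618) = 228 / 1.3673 ≈ 166.75.
Rounding up, n = 167.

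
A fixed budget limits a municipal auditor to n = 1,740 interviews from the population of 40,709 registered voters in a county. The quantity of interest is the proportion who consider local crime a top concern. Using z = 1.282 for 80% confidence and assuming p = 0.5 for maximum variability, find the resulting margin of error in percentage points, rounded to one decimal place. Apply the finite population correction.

1.5

Finite-population factor: (N−n)/(N−1) = (40709−1740)/(40709−1) = 0.9573.
SE(p̂) = √[p(1−p)/n · (N−n)/(N−1)] = √[0.2500/1740 × 0.9573] = 0.01173.
E = z × SE = 1.282 × 0.01173 = 0.01503 ≈ 1.5 percentage points.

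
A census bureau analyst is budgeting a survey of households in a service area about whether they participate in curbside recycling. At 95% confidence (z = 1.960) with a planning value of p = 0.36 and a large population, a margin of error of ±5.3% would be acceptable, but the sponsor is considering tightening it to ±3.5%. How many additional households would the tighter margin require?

407

At ±5.3%: n = 1.960² × 0.2304 / 0.053² ≈ 315.10 → 316.
At ±3.5%: n = 1.960² × 0.2304 / 0.035² ≈ 722.53 → 723.
Additional respondents: 723 − 316 = 407.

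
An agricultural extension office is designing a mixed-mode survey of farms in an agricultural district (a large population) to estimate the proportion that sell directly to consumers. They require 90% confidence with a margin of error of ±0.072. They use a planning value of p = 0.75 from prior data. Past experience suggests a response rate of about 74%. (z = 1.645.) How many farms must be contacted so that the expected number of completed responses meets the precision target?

133

Completed interviews needed: n₀ = 1.645² × 0.1875 / 0.072² ≈ 97.87 → 98.
At a 74% response rate, contacts needed = 98 / 0.74 ≈ 132.43 → 133.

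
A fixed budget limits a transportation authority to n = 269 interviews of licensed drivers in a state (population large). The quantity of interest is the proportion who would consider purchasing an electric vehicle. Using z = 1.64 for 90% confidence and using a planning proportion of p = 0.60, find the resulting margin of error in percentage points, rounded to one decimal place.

SE(p̂) = √[p(1−p)/n] = √[0.2400/269] = 0.02987.
E = z × SE = 1.64 × 0.02987 = 0.04899, or 4.9 percentage points.

4.9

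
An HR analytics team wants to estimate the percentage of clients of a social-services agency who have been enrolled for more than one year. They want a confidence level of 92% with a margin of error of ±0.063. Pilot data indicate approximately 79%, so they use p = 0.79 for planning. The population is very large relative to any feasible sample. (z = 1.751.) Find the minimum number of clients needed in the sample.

129

With p = 0.79, p(1−p) = 0.1659.
n = z²·p(1−p)/E² = 1.751² × 0.1659 / 0.063² = 3.0660 × 0.1659 / 0.003969 ≈ 128.16.
Rounding up gives n = 129.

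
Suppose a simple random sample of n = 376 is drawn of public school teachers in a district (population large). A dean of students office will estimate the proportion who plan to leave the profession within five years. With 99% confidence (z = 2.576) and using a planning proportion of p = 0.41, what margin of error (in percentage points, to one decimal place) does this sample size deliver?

6.5

SE(p̂) = √[p(1−p)/n] = √[0.2419/376] = 0.02536.
E = z × SE = 2.576 × 0.02536 = 0.06534, or 6.5 percentage points.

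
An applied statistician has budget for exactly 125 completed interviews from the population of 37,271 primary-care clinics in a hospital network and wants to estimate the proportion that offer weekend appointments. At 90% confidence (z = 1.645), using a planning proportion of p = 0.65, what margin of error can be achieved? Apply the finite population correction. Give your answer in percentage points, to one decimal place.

Finite-population factor: (N−n)/(N−1) = (37271−125)/(37271−1) = 0.9967.
SE(p̂) = √[p(1−p)/n · (N−n)/(N−1)] = √[0.2275/125 × 0.9967] = 0.04259.
E = z × SE = 1.645 × 0.04259 = 0.07006 ≈ 7.0 percentage points.

7.0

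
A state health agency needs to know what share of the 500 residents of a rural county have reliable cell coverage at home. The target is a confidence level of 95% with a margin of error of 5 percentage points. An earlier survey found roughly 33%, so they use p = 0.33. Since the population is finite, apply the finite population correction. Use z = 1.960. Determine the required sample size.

Unadjusted: n₀ = 1.960² × 0.33 × 0.67 / 0.050² ≈ 339.75, so n₀ = 340.
Finite population correction with N = 500: n = n₀ / (1 + (n₀−1)/N) = 340 / (1 + 339/500) = 340 / 1.6780 ≈ 202.62.
Rounding up, n = 203.

203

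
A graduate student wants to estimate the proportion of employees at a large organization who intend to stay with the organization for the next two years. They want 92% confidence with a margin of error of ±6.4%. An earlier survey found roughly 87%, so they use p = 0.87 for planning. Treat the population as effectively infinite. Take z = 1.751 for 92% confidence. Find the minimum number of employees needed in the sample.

With p = 0.87, p(1−p) = 0.1131.
n = z²·p(1−p)/E² = 1.751² × 0.1131 / 0.064² = 3.0660 × 0.1131 / 0.004096 ≈ 84.66.
Rounding up gives n = 85.

85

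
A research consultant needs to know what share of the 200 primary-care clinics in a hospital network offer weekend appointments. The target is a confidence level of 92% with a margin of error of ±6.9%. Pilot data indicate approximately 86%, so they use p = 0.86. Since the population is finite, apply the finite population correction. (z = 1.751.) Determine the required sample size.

Unadjusted: n₀ = 1.751² × 0.86 × 0.14 / 0.069² ≈ 77.54, so n₀ = 78.
Finite population correction with N = 200: n = n₀ / (1 + (n₀−1)/N) = 78 / (1 + 77/200) = 78 / 1.3850 ≈ 56.32.
Rounding up, n = 57.

57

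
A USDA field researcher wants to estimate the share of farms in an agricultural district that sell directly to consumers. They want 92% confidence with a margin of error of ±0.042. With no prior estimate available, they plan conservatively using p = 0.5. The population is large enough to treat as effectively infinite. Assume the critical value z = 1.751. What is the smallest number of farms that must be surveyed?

With p = 0.5, p(1−p) = 0.25.
n = z²·p(1−p)/E² = 1.751² × 0.2500 / 0.042² = 3.0660 × 0.2500 / 0.001764 ≈ 434.52.
Rounding up gives n = 435.

435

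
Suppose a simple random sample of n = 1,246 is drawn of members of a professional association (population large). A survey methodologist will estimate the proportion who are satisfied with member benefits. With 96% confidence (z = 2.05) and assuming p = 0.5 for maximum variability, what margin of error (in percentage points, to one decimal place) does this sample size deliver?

2.9

SE(p̂) = √[p(1−p)/n] = √[0.2500/1246] = 0.01416.
E = z × SE = 2.05 × 0.01416 = 0.02904, or 2.9 percentage points.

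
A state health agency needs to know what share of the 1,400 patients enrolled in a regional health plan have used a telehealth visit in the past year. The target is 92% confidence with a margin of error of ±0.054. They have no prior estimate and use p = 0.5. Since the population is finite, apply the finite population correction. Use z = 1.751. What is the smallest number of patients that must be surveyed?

222

Unadjusted: n₀ = 1.751² × 0.50 × 0.50 / 0.054² ≈ 262.86, so n₀ = 263.
Finite population correction with N = 1,400: n = n₀ / (1 + (n₀−1)/N) = 263 / (1 + 262/1400) = 263 / 1.1871 ≈ 221.54.
Rounding up, n = 222.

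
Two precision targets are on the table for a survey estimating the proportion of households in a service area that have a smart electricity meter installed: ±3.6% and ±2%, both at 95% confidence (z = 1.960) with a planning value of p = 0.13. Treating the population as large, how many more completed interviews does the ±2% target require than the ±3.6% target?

At ±3.6%: n = 1.960² × 0.1131 / 0.036² ≈ 335.25 → 336.
At ±2%: n = 1.960² × 0.1131 / 0.020² ≈ 1086.21 → 1087.
Additional respondents: 1087 − 336 = 751.

751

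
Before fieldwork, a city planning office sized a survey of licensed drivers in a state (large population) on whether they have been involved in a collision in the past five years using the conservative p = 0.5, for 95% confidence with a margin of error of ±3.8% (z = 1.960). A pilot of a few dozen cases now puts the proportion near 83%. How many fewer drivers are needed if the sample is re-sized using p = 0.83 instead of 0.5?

Conservative (p = 0.5): n = 1.960² × 0.25 / 0.038² ≈ 665.10 → 666.
Using p = 0.83: p(1−p) = 0.1411, so n = 1.960² × 0.1411 / 0.038² ≈ 375.38 → 376.
Reduction: 666 − 376 = 290.

290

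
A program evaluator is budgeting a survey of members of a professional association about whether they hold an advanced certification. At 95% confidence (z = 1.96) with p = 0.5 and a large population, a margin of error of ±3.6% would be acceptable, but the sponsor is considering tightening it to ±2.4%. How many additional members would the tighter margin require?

At ±3.6%: n = 1.96² × 0.2500 / 0.036² ≈ 741.05 → 742.
At ±2.4%: n = 1.96² × 0.2500 / 0.024² ≈ 1667.36 → 1668.
Additional respondents: 1668 − 742 = 926.

926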